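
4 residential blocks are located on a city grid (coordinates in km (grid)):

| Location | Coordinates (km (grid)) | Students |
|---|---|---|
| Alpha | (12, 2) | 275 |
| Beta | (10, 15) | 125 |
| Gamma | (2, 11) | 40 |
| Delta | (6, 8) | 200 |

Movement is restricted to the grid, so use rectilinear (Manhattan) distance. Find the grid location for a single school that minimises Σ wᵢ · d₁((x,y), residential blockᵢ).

Manhattan distance separates: Σwᵢ(|x−xᵢ|+|y−yᵢ|) = Σwᵢ|x−xᵢ| + Σwᵢ|y−yᵢ|, so x and y are optimised independently as 1-D weighted medians.
Total weight W = 640; half = 320.
x-coordinate, sorted with cumulative weight:
  x=2 (Gamma, w=40) cum 40
  x=6 (Delta, w=200) cum 240
  x=10 (Beta, w=125) cum 365  ← median
  x=12 (Alpha, w=275) cum 640
⇒ x* = 10
y-coordinate, sorted with cumulative weight:
  y=2 (Alpha, w=275) cum 275
  y=8 (Delta, w=200) cum 475  ← median
  y=11 (Gamma, w=40) cum 515
  y=15 (Beta, w=125) cum 640
⇒ y* = 8

(10, 8)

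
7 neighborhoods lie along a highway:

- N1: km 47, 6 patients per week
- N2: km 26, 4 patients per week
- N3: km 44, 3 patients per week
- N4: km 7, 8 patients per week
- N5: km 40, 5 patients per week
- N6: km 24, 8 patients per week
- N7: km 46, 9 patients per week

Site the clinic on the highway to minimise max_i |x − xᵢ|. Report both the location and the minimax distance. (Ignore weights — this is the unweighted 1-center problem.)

location 27, max distance 20

The 1-center on a line is the midpoint of the two extreme points: leftmost at 7, rightmost at 47.
Optimal location = (7 + 47)/2 = 27; maximum distance = (47 − 7)/2 = 20.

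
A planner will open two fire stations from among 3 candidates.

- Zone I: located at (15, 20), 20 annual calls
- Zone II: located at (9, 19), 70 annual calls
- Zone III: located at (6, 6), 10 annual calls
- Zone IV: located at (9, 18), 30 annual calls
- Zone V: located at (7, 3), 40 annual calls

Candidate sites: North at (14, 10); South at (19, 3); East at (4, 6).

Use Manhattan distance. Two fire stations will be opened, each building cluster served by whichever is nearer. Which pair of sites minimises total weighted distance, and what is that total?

{North, East}, total 1850

Evaluate every pair (each demand assigned to the nearer of the two):
  {North, East}: total = 1850
  {North, South}: total = 2190
  {South, East}: total = 2450
Best pair: {North, East} with total 1850.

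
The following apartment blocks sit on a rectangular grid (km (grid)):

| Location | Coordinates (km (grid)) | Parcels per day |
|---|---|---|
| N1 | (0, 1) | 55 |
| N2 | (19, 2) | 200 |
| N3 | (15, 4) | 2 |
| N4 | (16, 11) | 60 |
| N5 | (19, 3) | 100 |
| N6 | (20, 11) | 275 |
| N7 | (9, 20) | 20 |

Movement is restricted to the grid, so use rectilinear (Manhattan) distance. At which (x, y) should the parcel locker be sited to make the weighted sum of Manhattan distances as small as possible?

Manhattan distance separates: Σwᵢ(|x−xᵢ|+|y−yᵢ|) = Σwᵢ|x−xᵢ| + Σwᵢ|y−yᵢ|, so x and y are optimised independently as 1-D weighted medians.
Total weight W = 712; half = 356.
x-coordinate, sorted with cumulative weight:
  x=0 (N1, w=55) cum 55
  x=9 (N7, w=20) cum 75
  x=15 (N3, w=2) cum 77
  x=16 (N4, w=60) cum 137
  x=19 (N2, w=200) cum 337
  x=19 (N5, w=100) cum 437  ← median
  x=20 (N6, w=275) cum 712
⇒ x* = 19
y-coordinate, sorted with cumulative weight:
  y=1 (N1, w=55) cum 55
  y=2 (N2, w=200) cum 255
  y=3 (N5, w=100) cum 355
  y=4 (N3, w=2) cum 357  ← median
  y=11 (N4, w=60) cum 417
  y=11 (N6, w=275) cum 692
  y=20 (N7, w=20) cum 712
⇒ y* = 4

(19, 4)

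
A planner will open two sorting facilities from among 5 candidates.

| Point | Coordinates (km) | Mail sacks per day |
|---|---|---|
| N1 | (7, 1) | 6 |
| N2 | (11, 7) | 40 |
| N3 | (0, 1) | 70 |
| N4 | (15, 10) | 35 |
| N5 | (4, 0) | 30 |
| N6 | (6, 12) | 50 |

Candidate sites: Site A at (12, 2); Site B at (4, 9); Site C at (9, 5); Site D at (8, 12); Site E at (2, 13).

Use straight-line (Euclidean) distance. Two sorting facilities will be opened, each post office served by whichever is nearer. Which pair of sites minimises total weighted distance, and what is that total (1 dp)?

Evaluate every pair (each demand assigned to the nearer of the two):
  {Site C, Site D}: total = 1396.3
  {Site B, Site C}: total = 1431.8
  {Site C, Site E}: total = 1521.0
  {Site B, Site D}: total = 1535.4
  {Site A, Site B}: total = 1587.4
  {Site A, Site D}: total = 1679.7
  {Site A, Site C}: total = 1695.7
  {Site B, Site E}: total = 1805.4
  {Site A, Site E}: total = 1830.0
  {Site D, Site E}: total = 1885.4
Best pair: {Site C, Site D} with total 1396.3.

{Site C, Site D}, total 1396.3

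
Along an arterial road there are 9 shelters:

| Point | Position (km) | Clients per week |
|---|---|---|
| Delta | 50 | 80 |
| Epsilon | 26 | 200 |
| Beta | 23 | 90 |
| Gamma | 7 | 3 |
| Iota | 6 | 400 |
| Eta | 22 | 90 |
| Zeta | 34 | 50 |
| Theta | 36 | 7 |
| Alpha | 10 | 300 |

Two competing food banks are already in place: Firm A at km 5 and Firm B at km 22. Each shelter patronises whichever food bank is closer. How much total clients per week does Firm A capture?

The indifferent point is the midpoint (5+22)/2 = 13.5; shelters left of it (closer to Firm A at 5) go to Firm A, those right go to Firm B.
  Iota at 6 (w=400) → Firm A
  Gamma at 7 (w=3) → Firm A
  Alpha at 10 (w=300) → Firm A
  Eta at 22 (w=90) → Firm B
  Beta at 23 (w=90) → Firm B
  Epsilon at 26 (w=200) → Firm B
  Zeta at 34 (w=50) → Firm B
  Theta at 36 (w=7) → Firm B
  Delta at 50 (w=80) → Firm B
Firm A captures 703; Firm B captures 517.

703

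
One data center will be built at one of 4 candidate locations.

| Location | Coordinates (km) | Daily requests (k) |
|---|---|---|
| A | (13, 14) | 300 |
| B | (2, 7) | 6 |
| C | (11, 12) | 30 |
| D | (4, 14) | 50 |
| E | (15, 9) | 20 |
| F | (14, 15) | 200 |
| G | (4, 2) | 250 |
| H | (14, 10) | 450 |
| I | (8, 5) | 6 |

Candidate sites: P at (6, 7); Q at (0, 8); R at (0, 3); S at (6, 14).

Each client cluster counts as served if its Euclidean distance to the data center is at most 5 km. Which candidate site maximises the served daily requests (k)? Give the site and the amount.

Coverage radius r = 5 km; a point is covered iff (Δx)²+(Δy)² ≤ 5² = 25.
  P (6, 7): covers {B, I} → 12
  Q (0, 8): covers {B} → 6
  R (0, 3): covers {B, G} → 256
  S (6, 14): covers {D} → 50
Maximum coverage at R: 256 daily requests (k).

R, covering 256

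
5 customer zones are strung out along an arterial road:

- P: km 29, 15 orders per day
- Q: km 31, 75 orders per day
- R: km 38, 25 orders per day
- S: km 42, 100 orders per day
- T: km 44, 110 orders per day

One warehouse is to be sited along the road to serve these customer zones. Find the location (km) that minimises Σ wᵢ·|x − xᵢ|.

For a sum of weighted absolute distances on a line, the optimum is the weighted median (not the mean). Total weight W = 325; half-weight = 162.5.
Sort by position and accumulate weight:
  km 29 (P, w=15) → cum 15
  km 31 (Q, w=75) → cum 90
  km 38 (R, w=25) → cum 115
  km 42 (S, w=100) → cum 215  ≥ 162.5 → median here
  km 44 (T, w=110) → cum 325
Optimal location: km 42.

x = 42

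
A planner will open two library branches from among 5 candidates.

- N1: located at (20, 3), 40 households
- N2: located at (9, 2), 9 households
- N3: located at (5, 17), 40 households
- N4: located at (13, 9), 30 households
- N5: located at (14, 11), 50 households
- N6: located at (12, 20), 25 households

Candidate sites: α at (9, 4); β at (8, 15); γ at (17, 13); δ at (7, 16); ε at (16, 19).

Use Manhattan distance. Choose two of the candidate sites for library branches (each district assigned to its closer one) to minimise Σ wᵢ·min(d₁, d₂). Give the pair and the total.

Evaluate every pair (each demand assigned to the nearer of the two):
  {γ, δ}: total = 1499
  {β, γ}: total = 1561
  {α, β}: total = 1693
  {α, δ}: total = 1713
  {γ, ε}: total = 1826
  {α, ε}: total = 1913
  {α, γ}: total = 1928
  {δ, ε}: total = 2079
  {β, ε}: total = 2081
  {β, δ}: total = 2261
Best pair: {γ, δ} with total 1499.

{γ, δ}, total 1499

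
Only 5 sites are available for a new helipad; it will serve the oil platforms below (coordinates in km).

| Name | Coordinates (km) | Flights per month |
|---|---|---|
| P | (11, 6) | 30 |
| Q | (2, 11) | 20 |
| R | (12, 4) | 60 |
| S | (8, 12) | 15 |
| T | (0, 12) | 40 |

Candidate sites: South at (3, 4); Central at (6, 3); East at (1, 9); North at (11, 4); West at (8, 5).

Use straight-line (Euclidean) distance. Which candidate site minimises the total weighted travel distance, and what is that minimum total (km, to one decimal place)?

North, total 1020.3 km

Total weighted distance at each candidate:
  South (3, 4): total = 1412.1
  Central (6, 3): total = 1289.7
  East (1, 9): total = 1323.6
  North (11, 4): total = 1020.3
  West (8, 5): total = 1042.2
Minimum is at North with total 1020.3 km.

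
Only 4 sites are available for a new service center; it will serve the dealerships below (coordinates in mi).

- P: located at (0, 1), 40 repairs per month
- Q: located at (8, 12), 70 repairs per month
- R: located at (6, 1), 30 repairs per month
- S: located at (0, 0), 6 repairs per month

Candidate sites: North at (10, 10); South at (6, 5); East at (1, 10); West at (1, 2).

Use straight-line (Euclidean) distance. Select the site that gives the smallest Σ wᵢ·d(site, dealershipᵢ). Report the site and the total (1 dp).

Total weighted distance at each candidate:
  North (10, 10): total = 1116.5
  South (6, 5): total = 964.9
  East (1, 10): total = 1241.0
  West (1, 2): total = 1077.4
Minimum is at South with total 964.9 mi.

South, total 964.9 mi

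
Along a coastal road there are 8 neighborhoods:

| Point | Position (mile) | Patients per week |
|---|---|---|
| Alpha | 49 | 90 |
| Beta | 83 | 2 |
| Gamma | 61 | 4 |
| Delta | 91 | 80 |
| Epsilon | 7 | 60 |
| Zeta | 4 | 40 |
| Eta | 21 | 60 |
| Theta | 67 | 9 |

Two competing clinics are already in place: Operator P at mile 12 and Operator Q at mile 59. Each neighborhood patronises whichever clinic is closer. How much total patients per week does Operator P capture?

160

The indifferent point is the midpoint (12+59)/2 = 35.5; neighborhoods left of it (closer to Operator P at 12) go to Operator P, those right go to Operator Q.
  Zeta at 4 (w=40) → Operator P
  Epsilon at 7 (w=60) → Operator P
  Eta at 21 (w=60) → Operator P
  Alpha at 49 (w=90) → Operator Q
  Gamma at 61 (w=4) → Operator Q
  Theta at 67 (w=9) → Operator Q
  Beta at 83 (w=2) → Operator Q
  Delta at 91 (w=80) → Operator Q
Operator P captures 160; Operator Q captures 185.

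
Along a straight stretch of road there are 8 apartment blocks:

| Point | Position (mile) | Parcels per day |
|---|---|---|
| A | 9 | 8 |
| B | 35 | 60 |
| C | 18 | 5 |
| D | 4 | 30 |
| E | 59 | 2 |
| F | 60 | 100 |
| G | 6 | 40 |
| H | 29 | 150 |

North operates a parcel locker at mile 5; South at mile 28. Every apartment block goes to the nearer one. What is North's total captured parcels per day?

The indifferent point is the midpoint (5+28)/2 = 16.5; apartment blocks left of it (closer to North at 5) go to North, those right go to South.
  D at 4 (w=30) → North
  G at 6 (w=40) → North
  A at 9 (w=8) → North
  C at 18 (w=5) → South
  H at 29 (w=150) → South
  B at 35 (w=60) → South
  E at 59 (w=2) → South
  F at 60 (w=100) → South
North captures 78; South captures 317.

78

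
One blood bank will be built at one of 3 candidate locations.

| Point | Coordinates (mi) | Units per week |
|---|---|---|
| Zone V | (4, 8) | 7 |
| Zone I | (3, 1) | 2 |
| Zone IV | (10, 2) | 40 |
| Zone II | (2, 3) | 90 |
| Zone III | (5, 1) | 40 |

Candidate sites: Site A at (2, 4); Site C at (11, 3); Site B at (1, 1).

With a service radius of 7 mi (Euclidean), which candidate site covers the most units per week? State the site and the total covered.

Coverage radius r = 7 mi; a point is covered iff (Δx)²+(Δy)² ≤ 7² = 49.
  Site A (2, 4): covers {Zone V, Zone I, Zone II, Zone III} → 139
  Site C (11, 3): covers {Zone IV, Zone III} → 80
  Site B (1, 1): covers {Zone I, Zone II, Zone III} → 132
Maximum coverage at Site A: 139 units per week.

Site A, covering 139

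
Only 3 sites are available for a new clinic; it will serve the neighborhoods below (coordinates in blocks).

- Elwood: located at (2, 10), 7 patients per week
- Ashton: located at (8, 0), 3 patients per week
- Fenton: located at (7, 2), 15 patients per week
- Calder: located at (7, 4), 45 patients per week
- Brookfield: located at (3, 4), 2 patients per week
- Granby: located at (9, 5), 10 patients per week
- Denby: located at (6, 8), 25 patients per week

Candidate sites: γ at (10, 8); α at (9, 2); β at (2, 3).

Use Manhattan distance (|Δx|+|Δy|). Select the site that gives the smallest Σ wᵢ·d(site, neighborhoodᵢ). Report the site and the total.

α, total 595 blocks

Total weighted distance at each candidate:
  γ (10, 8): total = 712
  α (9, 2): total = 595
  β (2, 3): total = 755
Minimum is at α with total 595 blocks.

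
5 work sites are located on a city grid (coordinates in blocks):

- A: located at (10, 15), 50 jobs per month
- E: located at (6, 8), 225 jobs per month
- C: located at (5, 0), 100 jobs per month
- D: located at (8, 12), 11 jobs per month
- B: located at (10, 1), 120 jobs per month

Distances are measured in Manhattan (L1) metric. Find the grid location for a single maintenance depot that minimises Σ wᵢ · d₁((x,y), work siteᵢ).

(6, 8)

Manhattan distance separates: Σwᵢ(|x−xᵢ|+|y−yᵢ|) = Σwᵢ|x−xᵢ| + Σwᵢ|y−yᵢ|, so x and y are optimised independently as 1-D weighted medians.
Total weight W = 506; half = 253.
x-coordinate, sorted with cumulative weight:
  x=5 (C, w=100) cum 100
  x=6 (E, w=225) cum 325  ← median
  x=8 (D, w=11) cum 336
  x=10 (A, w=50) cum 386
  x=10 (B, w=120) cum 506
⇒ x* = 6
y-coordinate, sorted with cumulative weight:
  y=0 (C, w=100) cum 100
  y=1 (B, w=120) cum 220
  y=8 (E, w=225) cum 445  ← median
  y=12 (D, w=11) cum 456
  y=15 (A, w=50) cum 506
⇒ y* = 8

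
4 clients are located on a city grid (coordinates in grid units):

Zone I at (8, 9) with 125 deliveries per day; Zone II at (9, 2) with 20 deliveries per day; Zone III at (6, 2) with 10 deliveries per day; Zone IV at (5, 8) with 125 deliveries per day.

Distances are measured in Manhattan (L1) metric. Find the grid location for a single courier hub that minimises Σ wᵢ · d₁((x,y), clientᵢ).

Manhattan distance separates: Σwᵢ(|x−xᵢ|+|y−yᵢ|) = Σwᵢ|x−xᵢ| + Σwᵢ|y−yᵢ|, so x and y are optimised independently as 1-D weighted medians.
Total weight W = 280; half = 140.
x-coordinate, sorted with cumulative weight:
  x=5 (Zone IV, w=125) cum 125
  x=6 (Zone III, w=10) cum 135
  x=8 (Zone I, w=125) cum 260  ← median
  x=9 (Zone II, w=20) cum 280
⇒ x* = 8
y-coordinate, sorted with cumulative weight:
  y=2 (Zone II, w=20) cum 20
  y=2 (Zone III, w=10) cum 30
  y=8 (Zone IV, w=125) cum 155  ← median
  y=9 (Zone I, w=125) cum 280
⇒ y* = 8

(8, 8)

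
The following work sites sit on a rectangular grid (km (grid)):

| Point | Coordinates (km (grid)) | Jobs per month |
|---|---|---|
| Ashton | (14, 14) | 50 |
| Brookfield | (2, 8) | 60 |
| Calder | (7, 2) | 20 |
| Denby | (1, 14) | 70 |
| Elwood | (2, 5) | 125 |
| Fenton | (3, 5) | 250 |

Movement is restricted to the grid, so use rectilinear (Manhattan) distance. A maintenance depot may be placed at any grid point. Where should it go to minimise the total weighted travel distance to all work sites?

Manhattan distance separates: Σwᵢ(|x−xᵢ|+|y−yᵢ|) = Σwᵢ|x−xᵢ| + Σwᵢ|y−yᵢ|, so x and y are optimised independently as 1-D weighted medians.
Total weight W = 575; half = 287.5.
x-coordinate, sorted with cumulative weight:
  x=1 (Denby, w=70) cum 70
  x=2 (Brookfield, w=60) cum 130
  x=2 (Elwood, w=125) cum 255
  x=3 (Fenton, w=250) cum 505  ← median
  x=7 (Calder, w=20) cum 525
  x=14 (Ashton, w=50) cum 575
⇒ x* = 3
y-coordinate, sorted with cumulative weight:
  y=2 (Calder, w=20) cum 20
  y=5 (Elwood, w=125) cum 145
  y=5 (Fenton, w=250) cum 395  ← median
  y=8 (Brookfield, w=60) cum 455
  y=14 (Ashton, w=50) cum 505
  y=14 (Denby, w=70) cum 575
⇒ y* = 5

(3, 5)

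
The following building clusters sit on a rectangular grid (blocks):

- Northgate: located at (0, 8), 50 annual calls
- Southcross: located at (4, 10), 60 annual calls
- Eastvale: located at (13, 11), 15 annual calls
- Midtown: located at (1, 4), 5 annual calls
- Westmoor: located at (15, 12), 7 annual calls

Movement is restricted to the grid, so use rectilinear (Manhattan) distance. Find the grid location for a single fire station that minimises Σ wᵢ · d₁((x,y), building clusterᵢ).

Manhattan distance separates: Σwᵢ(|x−xᵢ|+|y−yᵢ|) = Σwᵢ|x−xᵢ| + Σwᵢ|y−yᵢ|, so x and y are optimised independently as 1-D weighted medians.
Total weight W = 137; half = 68.5.
x-coordinate, sorted with cumulative weight:
  x=0 (Northgate, w=50) cum 50
  x=1 (Midtown, w=5) cum 55
  x=4 (Southcross, w=60) cum 115  ← median
  x=13 (Eastvale, w=15) cum 130
  x=15 (Westmoor, w=7) cum 137
⇒ x* = 4
y-coordinate, sorted with cumulative weight:
  y=4 (Midtown, w=5) cum 5
  y=8 (Northgate, w=50) cum 55
  y=10 (Southcross, w=60) cum 115  ← median
  y=11 (Eastvale, w=15) cum 130
  y=12 (Westmoor, w=7) cum 137
⇒ y* = 10

(4, 10)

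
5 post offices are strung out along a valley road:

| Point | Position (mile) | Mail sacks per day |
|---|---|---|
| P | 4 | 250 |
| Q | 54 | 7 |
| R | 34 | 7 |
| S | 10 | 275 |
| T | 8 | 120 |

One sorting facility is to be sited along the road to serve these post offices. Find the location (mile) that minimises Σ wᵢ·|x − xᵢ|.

For a sum of weighted absolute distances on a line, the optimum is the weighted median (not the mean). Total weight W = 659; half-weight = 329.5.
Sort by position and accumulate weight:
  mile 4 (P, w=250) → cum 250
  mile 8 (T, w=120) → cum 370  ≥ 329.5 → median here
  mile 10 (S, w=275) → cum 645
  mile 34 (R, w=7) → cum 652
  mile 54 (Q, w=7) → cum 659
Optimal location: mile 8.

x = 8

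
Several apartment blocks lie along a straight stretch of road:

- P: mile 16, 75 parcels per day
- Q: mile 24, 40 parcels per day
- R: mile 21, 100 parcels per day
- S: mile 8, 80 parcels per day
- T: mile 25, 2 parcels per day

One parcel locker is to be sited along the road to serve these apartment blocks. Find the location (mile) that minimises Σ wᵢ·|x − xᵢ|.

x = 16

For a sum of weighted absolute distances on a line, the optimum is the weighted median (not the mean). Total weight W = 297; half-weight = 148.5.
Sort by position and accumulate weight:
  mile 8 (S, w=80) → cum 80
  mile 16 (P, w=75) → cum 155  ≥ 148.5 → median here
  mile 21 (R, w=100) → cum 255
  mile 24 (Q, w=40) → cum 295
  mile 25 (T, w=2) → cum 297
Optimal location: mile 16.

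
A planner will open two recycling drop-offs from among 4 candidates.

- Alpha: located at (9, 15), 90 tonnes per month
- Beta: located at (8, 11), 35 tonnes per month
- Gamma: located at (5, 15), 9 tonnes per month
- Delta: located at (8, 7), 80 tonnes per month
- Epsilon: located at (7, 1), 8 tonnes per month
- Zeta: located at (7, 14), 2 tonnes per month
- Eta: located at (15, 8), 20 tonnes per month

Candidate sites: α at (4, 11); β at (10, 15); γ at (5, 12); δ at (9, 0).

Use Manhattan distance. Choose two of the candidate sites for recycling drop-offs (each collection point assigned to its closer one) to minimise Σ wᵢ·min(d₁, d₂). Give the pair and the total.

{β, γ}, total 1249

Evaluate every pair (each demand assigned to the nearer of the two):
  {β, γ}: total = 1249
  {β, δ}: total = 1257
  {α, β}: total = 1267
  {γ, δ}: total = 1749
  {α, γ}: total = 1829
  {α, δ}: total = 1951
Best pair: {β, γ} with total 1249.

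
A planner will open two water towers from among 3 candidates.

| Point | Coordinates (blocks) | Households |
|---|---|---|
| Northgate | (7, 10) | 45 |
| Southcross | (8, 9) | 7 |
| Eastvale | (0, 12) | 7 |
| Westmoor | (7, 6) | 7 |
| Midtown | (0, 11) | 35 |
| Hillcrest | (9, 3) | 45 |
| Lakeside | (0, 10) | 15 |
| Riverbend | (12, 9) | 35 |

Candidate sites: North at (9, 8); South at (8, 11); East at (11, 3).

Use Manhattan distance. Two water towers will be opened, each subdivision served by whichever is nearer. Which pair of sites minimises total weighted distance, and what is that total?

{South, East}, total 924

Evaluate every pair (each demand assigned to the nearer of the two):
  {South, East}: total = 924
  {North, South}: total = 975
  {North, East}: total = 1128
Best pair: {South, East} with total 924.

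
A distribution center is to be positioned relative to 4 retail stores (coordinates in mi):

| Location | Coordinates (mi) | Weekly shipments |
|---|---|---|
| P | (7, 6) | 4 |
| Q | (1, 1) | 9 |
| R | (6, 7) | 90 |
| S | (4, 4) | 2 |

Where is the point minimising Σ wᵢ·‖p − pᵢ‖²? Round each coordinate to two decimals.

(5.57, 6.39)

The minimiser of Σwᵢ‖p−pᵢ‖² is the weighted centroid p* = (Σwᵢpᵢ)/(Σwᵢ).
Σwᵢ = 105.
Σwᵢxᵢ = 4·7 + 9·1 + 90·6 + 2·4 = 585.
Σwᵢyᵢ = 4·6 + 9·1 + 90·7 + 2·4 = 671.
x* = 585/105 = 5.57, y* = 671/105 = 6.39.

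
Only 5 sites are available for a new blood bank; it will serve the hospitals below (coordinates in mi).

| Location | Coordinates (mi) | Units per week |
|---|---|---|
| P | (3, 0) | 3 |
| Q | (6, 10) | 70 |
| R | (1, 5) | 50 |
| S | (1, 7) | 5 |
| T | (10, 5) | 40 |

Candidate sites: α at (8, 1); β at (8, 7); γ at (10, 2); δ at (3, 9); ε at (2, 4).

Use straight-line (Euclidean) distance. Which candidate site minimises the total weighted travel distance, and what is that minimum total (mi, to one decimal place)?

β, total 790.3 mi

Total weighted distance at each candidate:
  α (8, 1): total = 1288.8
  β (8, 7): total = 790.3
  γ (10, 2): total = 1293.8
  δ (3, 9): total = 808.6
  ε (2, 4): total = 926.2
Minimum is at β with total 790.3 mi.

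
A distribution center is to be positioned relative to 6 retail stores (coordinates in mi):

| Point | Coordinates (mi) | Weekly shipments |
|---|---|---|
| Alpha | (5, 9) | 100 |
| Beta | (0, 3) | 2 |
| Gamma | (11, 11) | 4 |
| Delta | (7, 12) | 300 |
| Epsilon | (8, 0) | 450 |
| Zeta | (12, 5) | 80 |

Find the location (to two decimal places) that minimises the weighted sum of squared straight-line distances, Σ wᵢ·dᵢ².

(7.70, 5.29)

The minimiser of Σwᵢ‖p−pᵢ‖² is the weighted centroid p* = (Σwᵢpᵢ)/(Σwᵢ).
Σwᵢ = 936.
Σwᵢxᵢ = 100·5 + 2·0 + 4·11 + 300·7 + 450·8 + 80·12 = 7204.
Σwᵢyᵢ = 100·9 + 2·3 + 4·11 + 300·12 + 450·0 + 80·5 = 4950.
x* = 7204/936 = 7.70, y* = 4950/936 = 5.29.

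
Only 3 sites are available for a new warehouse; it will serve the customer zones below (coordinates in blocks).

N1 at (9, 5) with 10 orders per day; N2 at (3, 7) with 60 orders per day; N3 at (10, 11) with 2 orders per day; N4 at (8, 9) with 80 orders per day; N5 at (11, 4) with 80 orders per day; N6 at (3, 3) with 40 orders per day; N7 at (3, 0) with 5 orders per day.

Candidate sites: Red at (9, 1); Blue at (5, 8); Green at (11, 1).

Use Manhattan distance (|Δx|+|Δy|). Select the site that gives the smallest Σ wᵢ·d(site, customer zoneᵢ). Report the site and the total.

Total weighted distance at each candidate:
  Red (9, 1): total = 2257
  Blue (5, 8): total = 1716
  Green (11, 1): total = 2487
Minimum is at Blue with total 1716 blocks.

Blue, total 1716 blocks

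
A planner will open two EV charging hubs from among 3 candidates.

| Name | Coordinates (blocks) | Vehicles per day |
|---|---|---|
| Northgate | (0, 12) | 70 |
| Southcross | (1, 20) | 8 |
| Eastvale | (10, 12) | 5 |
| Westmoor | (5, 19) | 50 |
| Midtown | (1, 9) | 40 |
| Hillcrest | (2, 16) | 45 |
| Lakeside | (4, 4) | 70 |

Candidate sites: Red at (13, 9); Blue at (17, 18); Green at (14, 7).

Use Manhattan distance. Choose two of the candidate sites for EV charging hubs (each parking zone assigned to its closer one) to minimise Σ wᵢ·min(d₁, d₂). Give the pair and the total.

{Red, Blue}, total 4169

Evaluate every pair (each demand assigned to the nearer of the two):
  {Red, Blue}: total = 4169
  {Red, Green}: total = 4434
  {Blue, Green}: total = 4444
Best pair: {Red, Blue} with total 4169.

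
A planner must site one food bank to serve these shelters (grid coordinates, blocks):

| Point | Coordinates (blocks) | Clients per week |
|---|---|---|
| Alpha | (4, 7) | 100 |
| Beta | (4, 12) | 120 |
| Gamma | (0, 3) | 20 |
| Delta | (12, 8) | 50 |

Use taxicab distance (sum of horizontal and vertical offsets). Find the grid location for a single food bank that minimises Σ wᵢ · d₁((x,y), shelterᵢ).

Manhattan distance separates: Σwᵢ(|x−xᵢ|+|y−yᵢ|) = Σwᵢ|x−xᵢ| + Σwᵢ|y−yᵢ|, so x and y are optimised independently as 1-D weighted medians.
Total weight W = 290; half = 145.
x-coordinate, sorted with cumulative weight:
  x=0 (Gamma, w=20) cum 20
  x=4 (Alpha, w=100) cum 120
  x=4 (Beta, w=120) cum 240  ← median
  x=12 (Delta, w=50) cum 290
⇒ x* = 4
y-coordinate, sorted with cumulative weight:
  y=3 (Gamma, w=20) cum 20
  y=7 (Alpha, w=100) cum 120
  y=8 (Delta, w=50) cum 170  ← median
  y=12 (Beta, w=120) cum 290
⇒ y* = 8

(4, 8)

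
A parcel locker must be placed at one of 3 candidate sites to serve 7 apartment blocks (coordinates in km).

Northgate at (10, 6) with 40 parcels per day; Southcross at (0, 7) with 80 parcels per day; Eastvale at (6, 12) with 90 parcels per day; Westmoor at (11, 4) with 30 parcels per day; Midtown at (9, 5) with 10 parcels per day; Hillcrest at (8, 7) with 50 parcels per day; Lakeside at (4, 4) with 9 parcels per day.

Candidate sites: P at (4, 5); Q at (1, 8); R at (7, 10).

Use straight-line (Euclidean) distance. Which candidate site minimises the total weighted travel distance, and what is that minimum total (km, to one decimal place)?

Total weighted distance at each candidate:
  P (4, 5): total = 1751.0
  Q (1, 8): total = 1865.3
  R (7, 10): total = 1499.2
Minimum is at R with total 1499.2 km.

R, total 1499.2 km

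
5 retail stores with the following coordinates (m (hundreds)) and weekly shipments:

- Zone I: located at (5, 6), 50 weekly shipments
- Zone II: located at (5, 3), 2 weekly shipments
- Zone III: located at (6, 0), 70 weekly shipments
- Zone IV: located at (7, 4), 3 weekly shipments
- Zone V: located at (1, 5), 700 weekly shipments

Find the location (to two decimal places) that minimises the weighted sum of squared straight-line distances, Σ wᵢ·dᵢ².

The minimiser of Σwᵢ‖p−pᵢ‖² is the weighted centroid p* = (Σwᵢpᵢ)/(Σwᵢ).
Σwᵢ = 825.
Σwᵢxᵢ = 50·5 + 2·5 + 70·6 + 3·7 + 700·1 = 1401.
Σwᵢyᵢ = 50·6 + 2·3 + 70·0 + 3·4 + 700·5 = 3818.
x* = 1401/825 = 1.70, y* = 3818/825 = 4.63.

(1.70, 4.63)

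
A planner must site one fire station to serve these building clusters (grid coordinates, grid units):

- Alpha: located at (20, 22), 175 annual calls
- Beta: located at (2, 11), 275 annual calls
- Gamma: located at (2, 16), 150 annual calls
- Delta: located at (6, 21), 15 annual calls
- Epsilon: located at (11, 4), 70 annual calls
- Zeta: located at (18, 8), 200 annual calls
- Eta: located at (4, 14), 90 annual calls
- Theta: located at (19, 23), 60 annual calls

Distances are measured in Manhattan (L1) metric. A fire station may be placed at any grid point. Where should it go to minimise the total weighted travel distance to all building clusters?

Manhattan distance separates: Σwᵢ(|x−xᵢ|+|y−yᵢ|) = Σwᵢ|x−xᵢ| + Σwᵢ|y−yᵢ|, so x and y are optimised independently as 1-D weighted medians.
Total weight W = 1035; half = 517.5.
x-coordinate, sorted with cumulative weight:
  x=2 (Beta, w=275) cum 275
  x=2 (Gamma, w=150) cum 425
  x=4 (Eta, w=90) cum 515
  x=6 (Delta, w=15) cum 530  ← median
  x=11 (Epsilon, w=70) cum 600
  x=18 (Zeta, w=200) cum 800
  x=19 (Theta, w=60) cum 860
  x=20 (Alpha, w=175) cum 1035
⇒ x* = 6
y-coordinate, sorted with cumulative weight:
  y=4 (Epsilon, w=70) cum 70
  y=8 (Zeta, w=200) cum 270
  y=11 (Beta, w=275) cum 545  ← median
  y=14 (Eta, w=90) cum 635
  y=16 (Gamma, w=150) cum 785
  y=21 (Delta, w=15) cum 800
  y=22 (Alpha, w=175) cum 975
  y=23 (Theta, w=60) cum 1035
⇒ y* = 11

(6, 11)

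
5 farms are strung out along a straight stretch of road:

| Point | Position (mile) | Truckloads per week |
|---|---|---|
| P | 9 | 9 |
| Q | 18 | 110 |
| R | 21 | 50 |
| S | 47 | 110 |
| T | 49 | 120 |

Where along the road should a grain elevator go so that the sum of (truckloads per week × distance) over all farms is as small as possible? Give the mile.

For a sum of weighted absolute distances on a line, the optimum is the weighted median (not the mean). Total weight W = 399; half-weight = 199.5.
Sort by position and accumulate weight:
  mile 9 (P, w=9) → cum 9
  mile 18 (Q, w=110) → cum 119
  mile 21 (R, w=50) → cum 169
  mile 47 (S, w=110) → cum 279  ≥ 199.5 → median here
  mile 49 (T, w=120) → cum 399
Optimal location: mile 47.

x = 47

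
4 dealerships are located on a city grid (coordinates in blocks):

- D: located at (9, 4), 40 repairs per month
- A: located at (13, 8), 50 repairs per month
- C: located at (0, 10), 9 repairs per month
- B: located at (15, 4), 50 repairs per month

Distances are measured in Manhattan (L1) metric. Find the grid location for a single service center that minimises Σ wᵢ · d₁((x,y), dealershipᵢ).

Manhattan distance separates: Σwᵢ(|x−xᵢ|+|y−yᵢ|) = Σwᵢ|x−xᵢ| + Σwᵢ|y−yᵢ|, so x and y are optimised independently as 1-D weighted medians.
Total weight W = 149; half = 74.5.
x-coordinate, sorted with cumulative weight:
  x=0 (C, w=9) cum 9
  x=9 (D, w=40) cum 49
  x=13 (A, w=50) cum 99  ← median
  x=15 (B, w=50) cum 149
⇒ x* = 13
y-coordinate, sorted with cumulative weight:
  y=4 (D, w=40) cum 40
  y=4 (B, w=50) cum 90  ← median
  y=8 (A, w=50) cum 140
  y=10 (C, w=9) cum 149
⇒ y* = 4

(13, 4)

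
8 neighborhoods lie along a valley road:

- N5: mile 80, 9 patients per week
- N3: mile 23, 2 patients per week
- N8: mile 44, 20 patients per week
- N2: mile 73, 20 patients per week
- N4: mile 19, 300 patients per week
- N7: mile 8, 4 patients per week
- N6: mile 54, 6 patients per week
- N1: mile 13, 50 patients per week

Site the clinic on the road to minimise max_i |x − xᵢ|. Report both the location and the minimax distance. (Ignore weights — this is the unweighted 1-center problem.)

The 1-center on a line is the midpoint of the two extreme points: leftmost at 8, rightmost at 80.
Optimal location = (8 + 80)/2 = 44; maximum distance = (80 − 8)/2 = 36.

location 44, max distance 36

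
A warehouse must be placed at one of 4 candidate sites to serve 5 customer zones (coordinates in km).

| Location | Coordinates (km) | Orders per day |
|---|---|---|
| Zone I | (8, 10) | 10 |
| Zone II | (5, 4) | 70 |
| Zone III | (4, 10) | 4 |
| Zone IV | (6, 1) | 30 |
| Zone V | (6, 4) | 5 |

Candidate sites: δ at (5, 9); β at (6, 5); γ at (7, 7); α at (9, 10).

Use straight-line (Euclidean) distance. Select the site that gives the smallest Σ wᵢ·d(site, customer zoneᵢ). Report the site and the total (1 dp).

Total weighted distance at each candidate:
  δ (5, 9): total = 654.6
  β (6, 5): total = 299.4
  γ (7, 7): total = 499.3
  α (9, 10): total = 852.9
Minimum is at β with total 299.4 km.

β, total 299.4 km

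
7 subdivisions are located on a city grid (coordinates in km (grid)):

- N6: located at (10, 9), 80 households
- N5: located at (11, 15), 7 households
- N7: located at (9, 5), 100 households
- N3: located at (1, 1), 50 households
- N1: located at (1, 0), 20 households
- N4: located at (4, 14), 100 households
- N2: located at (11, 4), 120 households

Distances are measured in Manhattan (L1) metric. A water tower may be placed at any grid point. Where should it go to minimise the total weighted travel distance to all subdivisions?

Manhattan distance separates: Σwᵢ(|x−xᵢ|+|y−yᵢ|) = Σwᵢ|x−xᵢ| + Σwᵢ|y−yᵢ|, so x and y are optimised independently as 1-D weighted medians.
Total weight W = 477; half = 238.5.
x-coordinate, sorted with cumulative weight:
  x=1 (N3, w=50) cum 50
  x=1 (N1, w=20) cum 70
  x=4 (N4, w=100) cum 170
  x=9 (N7, w=100) cum 270  ← median
  x=10 (N6, w=80) cum 350
  x=11 (N5, w=7) cum 357
  x=11 (N2, w=120) cum 477
⇒ x* = 9
y-coordinate, sorted with cumulative weight:
  y=0 (N1, w=20) cum 20
  y=1 (N3, w=50) cum 70
  y=4 (N2, w=120) cum 190
  y=5 (N7, w=100) cum 290  ← median
  y=9 (N6, w=80) cum 370
  y=14 (N4, w=100) cum 470
  y=15 (N5, w=7) cum 477
⇒ y* = 5

(9, 5)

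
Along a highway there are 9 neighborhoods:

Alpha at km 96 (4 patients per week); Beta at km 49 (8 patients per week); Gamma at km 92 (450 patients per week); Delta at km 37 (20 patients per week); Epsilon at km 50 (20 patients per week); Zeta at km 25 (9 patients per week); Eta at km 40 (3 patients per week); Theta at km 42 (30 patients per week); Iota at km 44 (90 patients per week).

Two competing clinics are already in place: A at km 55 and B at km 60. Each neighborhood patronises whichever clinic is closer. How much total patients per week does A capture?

The indifferent point is the midpoint (55+60)/2 = 57.5; neighborhoods left of it (closer to A at 55) go to A, those right go to B.
  Zeta at 25 (w=9) → A
  Delta at 37 (w=20) → A
  Eta at 40 (w=3) → A
  Theta at 42 (w=30) → A
  Iota at 44 (w=90) → A
  Beta at 49 (w=8) → A
  Epsilon at 50 (w=20) → A
  Gamma at 92 (w=450) → B
  Alpha at 96 (w=4) → B
A captures 180; B captures 454.

180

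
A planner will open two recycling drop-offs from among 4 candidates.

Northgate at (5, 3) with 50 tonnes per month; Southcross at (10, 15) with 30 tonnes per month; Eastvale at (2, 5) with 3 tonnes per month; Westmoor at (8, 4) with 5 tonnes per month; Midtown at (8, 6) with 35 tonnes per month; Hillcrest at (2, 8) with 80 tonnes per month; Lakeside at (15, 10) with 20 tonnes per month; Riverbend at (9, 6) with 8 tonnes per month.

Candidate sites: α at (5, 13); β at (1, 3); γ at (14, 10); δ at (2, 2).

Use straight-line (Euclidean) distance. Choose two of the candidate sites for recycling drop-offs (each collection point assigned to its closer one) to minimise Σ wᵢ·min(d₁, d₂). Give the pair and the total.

Evaluate every pair (each demand assigned to the nearer of the two):
  {β, γ}: total = 1165.7
  {γ, δ}: total = 1194.4
  {α, β}: total = 1351.4
  {α, δ}: total = 1352.5
  {α, γ}: total = 1519.7
  {β, δ}: total = 1676.5
Best pair: {β, γ} with total 1165.7.

{β, γ}, total 1165.7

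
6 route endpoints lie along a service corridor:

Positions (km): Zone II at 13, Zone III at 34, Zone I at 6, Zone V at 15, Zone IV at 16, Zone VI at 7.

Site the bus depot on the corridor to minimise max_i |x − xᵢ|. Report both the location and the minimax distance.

The 1-center on a line is the midpoint of the two extreme points: leftmost at 6, rightmost at 34.
Optimal location = (6 + 34)/2 = 20; maximum distance = (34 − 6)/2 = 14.

location 20, max distance 14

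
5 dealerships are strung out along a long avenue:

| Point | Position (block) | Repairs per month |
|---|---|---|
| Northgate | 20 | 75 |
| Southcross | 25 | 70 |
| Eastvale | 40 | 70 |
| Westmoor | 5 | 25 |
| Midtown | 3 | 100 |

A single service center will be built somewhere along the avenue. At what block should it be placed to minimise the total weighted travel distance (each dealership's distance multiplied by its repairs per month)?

x = 20

For a sum of weighted absolute distances on a line, the optimum is the weighted median (not the mean). Total weight W = 340; half-weight = 170.
Sort by position and accumulate weight:
  block 3 (Midtown, w=100) → cum 100
  block 5 (Westmoor, w=25) → cum 125
  block 20 (Northgate, w=75) → cum 200  ≥ 170 → median here
  block 25 (Southcross, w=70) → cum 270
  block 40 (Eastvale, w=70) → cum 340
Optimal location: block 20.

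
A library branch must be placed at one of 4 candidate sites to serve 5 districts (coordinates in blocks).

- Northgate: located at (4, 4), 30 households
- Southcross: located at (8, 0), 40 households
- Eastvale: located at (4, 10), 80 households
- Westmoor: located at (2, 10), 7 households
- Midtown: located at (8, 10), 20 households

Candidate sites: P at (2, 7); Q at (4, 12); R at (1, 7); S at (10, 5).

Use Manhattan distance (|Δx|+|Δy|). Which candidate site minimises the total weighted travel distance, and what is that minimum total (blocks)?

Q, total 1188 blocks

Total weighted distance at each candidate:
  P (2, 7): total = 1271
  Q (4, 12): total = 1188
  R (1, 7): total = 1448
  S (10, 5): total = 1601
Minimum is at Q with total 1188 blocks.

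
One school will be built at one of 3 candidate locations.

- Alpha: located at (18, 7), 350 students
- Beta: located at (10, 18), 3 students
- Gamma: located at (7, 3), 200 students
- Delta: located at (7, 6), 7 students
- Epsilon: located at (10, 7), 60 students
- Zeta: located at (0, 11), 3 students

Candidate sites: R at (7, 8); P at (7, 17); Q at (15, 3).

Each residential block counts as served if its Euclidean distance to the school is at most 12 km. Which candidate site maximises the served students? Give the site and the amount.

Coverage radius r = 12 km; a point is covered iff (Δx)²+(Δy)² ≤ 12² = 144.
  R (7, 8): covers {Alpha, Beta, Gamma, Delta, Epsilon, Zeta} → 623
  P (7, 17): covers {Beta, Delta, Epsilon, Zeta} → 73
  Q (15, 3): covers {Alpha, Gamma, Delta, Epsilon} → 617
Maximum coverage at R: 623 students.

R, covering 623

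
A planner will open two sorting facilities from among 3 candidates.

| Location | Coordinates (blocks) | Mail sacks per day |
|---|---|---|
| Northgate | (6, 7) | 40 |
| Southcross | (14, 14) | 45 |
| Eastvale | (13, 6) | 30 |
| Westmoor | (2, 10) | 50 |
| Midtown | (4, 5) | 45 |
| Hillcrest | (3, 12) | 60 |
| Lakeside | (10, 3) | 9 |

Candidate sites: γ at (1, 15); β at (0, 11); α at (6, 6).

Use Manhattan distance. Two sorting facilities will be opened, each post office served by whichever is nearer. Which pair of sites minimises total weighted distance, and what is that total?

Evaluate every pair (each demand assigned to the nearer of the two):
  {β, α}: total = 1558
  {γ, α}: total = 1678
  {γ, β}: total = 2572
Best pair: {β, α} with total 1558.

{β, α}, total 1558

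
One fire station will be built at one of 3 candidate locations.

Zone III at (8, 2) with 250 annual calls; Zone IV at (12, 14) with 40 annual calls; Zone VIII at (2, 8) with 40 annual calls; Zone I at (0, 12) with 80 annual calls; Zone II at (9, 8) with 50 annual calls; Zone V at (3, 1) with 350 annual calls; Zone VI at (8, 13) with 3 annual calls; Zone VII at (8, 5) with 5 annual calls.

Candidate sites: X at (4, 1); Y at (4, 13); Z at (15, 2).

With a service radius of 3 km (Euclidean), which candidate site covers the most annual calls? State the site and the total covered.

Coverage radius r = 3 km; a point is covered iff (Δx)²+(Δy)² ≤ 3² = 9.
  X (4, 1): covers {Zone V} → 350
  Y (4, 13): covers {none} → 0
  Z (15, 2): covers {none} → 0
Maximum coverage at X: 350 annual calls.

X, covering 350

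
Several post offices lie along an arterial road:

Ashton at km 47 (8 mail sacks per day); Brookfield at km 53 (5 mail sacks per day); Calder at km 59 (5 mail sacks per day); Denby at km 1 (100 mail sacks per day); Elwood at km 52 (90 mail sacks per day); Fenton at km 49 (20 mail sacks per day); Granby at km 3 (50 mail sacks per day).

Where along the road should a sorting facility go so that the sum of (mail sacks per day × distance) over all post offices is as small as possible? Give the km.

For a sum of weighted absolute distances on a line, the optimum is the weighted median (not the mean). Total weight W = 278; half-weight = 139.
Sort by position and accumulate weight:
  km 1 (Denby, w=100) → cum 100
  km 3 (Granby, w=50) → cum 150  ≥ 139 → median here
  km 47 (Ashton, w=8) → cum 158
  km 49 (Fenton, w=20) → cum 178
  km 52 (Elwood, w=90) → cum 268
  km 53 (Brookfield, w=5) → cum 273
  km 59 (Calder, w=5) → cum 278
Optimal location: km 3.

x = 3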